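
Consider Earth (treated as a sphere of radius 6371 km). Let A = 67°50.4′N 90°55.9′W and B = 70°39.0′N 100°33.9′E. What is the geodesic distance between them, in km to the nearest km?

4592 km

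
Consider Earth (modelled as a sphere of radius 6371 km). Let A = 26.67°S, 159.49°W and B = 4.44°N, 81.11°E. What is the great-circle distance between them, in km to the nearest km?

With latitudes φ₁ = -26.670°, φ₂ = 4.440° and longitude difference Δλ = -119.400°:
cos c = sin φ₁ sin φ₂ + cos φ₁ cos φ₂ cos Δλ = (-0.4489)(0.0774) + (0.8936)(0.9970)(-0.4909) = -0.47211,
so c = arccos(-0.47211) = 2.06247 rad.
Distance = R·c = 6371 × 2.0625 ≈ 13140 km.

13140 km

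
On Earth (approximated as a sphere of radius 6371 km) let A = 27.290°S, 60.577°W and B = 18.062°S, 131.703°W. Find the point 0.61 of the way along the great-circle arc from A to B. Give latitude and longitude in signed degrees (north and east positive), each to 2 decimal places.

-25.85°, -105.43°

The central angle between A and B is δ = 1.1423 rad.
With f = 0.61, the slerp weights are sin((1−f)δ)/sin δ = 0.4737 and sin(fδ)/sin δ = 0.7056.
Weighted sum of the unit vectors: (0.4737)·(0.4366,-0.7741,-0.4585) + (0.7056)·(-0.6325,-0.7098,-0.3100) = (-0.2394, -0.8675, -0.4360).
Converting back: φ = atan2(z, √(x²+y²)) = -25.85°, λ = atan2(y, x) = -105.43°.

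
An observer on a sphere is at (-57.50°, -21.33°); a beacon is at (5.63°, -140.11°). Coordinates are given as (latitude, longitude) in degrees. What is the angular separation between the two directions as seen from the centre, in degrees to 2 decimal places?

In radians: φ₁ = -1.0036, φ₂ = 0.0983, Δλ = -118.780° = -2.0731 rad.
cos c = sin φ₁ sin φ₂ + cos φ₁ cos φ₂ cos Δλ = (-0.8434)(0.0981) + (0.5373)(0.9952)(-0.4814) = -0.34017,
so c = arccos(-0.34017) = 1.91790 rad.
So the angular separation is 109.89°.

109.89°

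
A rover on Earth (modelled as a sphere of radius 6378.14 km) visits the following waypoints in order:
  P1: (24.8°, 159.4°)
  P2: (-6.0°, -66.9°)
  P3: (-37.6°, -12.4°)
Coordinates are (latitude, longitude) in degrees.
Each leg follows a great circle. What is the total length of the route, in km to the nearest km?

21202 km

Leg P1→P2: central angle 2.3017 rad, distance 14680.9 km.
Leg P2→P3: central angle 1.0224 rad, distance 6520.8 km.
Total: 14680.9 + 6520.8 ≈ 21202 km.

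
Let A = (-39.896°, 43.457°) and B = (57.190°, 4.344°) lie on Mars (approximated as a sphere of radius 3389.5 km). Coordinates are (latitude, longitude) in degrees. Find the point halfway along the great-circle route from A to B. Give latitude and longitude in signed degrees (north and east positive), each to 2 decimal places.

The central angle between A and B is δ = 1.7890 rad.
With f = 0.5, the slerp weights are sin((1−f)δ)/sin δ = 0.7989 and sin(fδ)/sin δ = 0.7989.
Weighted sum of the unit vectors: (0.7989)·(0.5569,0.5277,-0.6414) + (0.7989)·(0.5403,0.0410,0.8405) = (0.8765, 0.4543, 0.1590).
Converting back: φ = atan2(z, √(x²+y²)) = 9.15°, λ = atan2(y, x) = 27.40°.

9.15°, 27.40°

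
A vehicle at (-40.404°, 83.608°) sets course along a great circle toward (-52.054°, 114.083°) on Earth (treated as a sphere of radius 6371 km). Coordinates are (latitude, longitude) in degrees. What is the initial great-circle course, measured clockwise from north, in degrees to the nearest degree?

Δλ = 30.475° = 0.5319 rad.
y = sin Δλ · cos φ₂ = (0.5072)(0.6149) = 0.3119
x = cos φ₁ sin φ₂ − sin φ₁ cos φ₂ cos Δλ = (0.7615)(-0.7886) − (-0.6482)(0.6149)(0.8619) = -0.2570
θ = atan2(y, x) = 129.49°, so the bearing is 129°.

129°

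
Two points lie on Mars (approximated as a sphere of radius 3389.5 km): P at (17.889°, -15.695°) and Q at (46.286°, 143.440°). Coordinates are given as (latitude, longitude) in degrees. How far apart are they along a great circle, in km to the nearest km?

6691 km

With latitudes φ₁ = 17.889°, φ₂ = 46.286° and longitude difference Δλ = 159.135°:
cos c = sin φ₁ sin φ₂ + cos φ₁ cos φ₂ cos Δλ = (0.3072)(0.7228) + (0.9517)(0.6911)(-0.9344) = -0.39250,
so c = arccos(-0.39250) = 1.97414 rad.
Distance = R·c = 3389.5 × 1.9741 ≈ 6691 km.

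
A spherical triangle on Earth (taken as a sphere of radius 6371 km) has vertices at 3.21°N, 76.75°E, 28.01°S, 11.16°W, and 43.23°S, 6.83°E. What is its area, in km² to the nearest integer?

Side lengths (central angles): a = 0.3668, b = 1.3578, c = 1.5649 rad; semiperimeter s = 1.6448.
By l'Huilier's theorem, tan(E/4) = √[tan(s/2) tan((s−a)/2) tan((s−b)/2) tan((s−c)/2)], giving spherical excess E = 0.2713 rad.
Area = E·R² = 0.2713 × (6371)² ≈ 11013972 km².

11013972 km²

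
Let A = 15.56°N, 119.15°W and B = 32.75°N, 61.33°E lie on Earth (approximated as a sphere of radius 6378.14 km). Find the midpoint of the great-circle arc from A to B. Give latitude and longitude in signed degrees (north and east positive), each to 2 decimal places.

Central angle δ = 2.2984 rad. Interpolating on the sphere with fraction f = 0.5:
P = [sin((1−f)δ)·A + sin(fδ)·B] / sin δ = 1.2218·A + 1.2218·B in Cartesian coordinates,
giving P = (-0.0803, -0.1264, 0.9887), i.e. latitude 81.39°, longitude -122.45°.

81.39°, -122.45°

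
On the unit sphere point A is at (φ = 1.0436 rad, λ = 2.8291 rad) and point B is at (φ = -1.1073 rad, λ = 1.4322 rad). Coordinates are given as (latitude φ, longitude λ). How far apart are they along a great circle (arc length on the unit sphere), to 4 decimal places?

With latitudes φ₁ = 59.794°, φ₂ = -63.444° and longitude difference Δλ = -80.036°:
cos c = sin φ₁ sin φ₂ + cos φ₁ cos φ₂ cos Δλ = (0.8642)(-0.8945) + (0.5031)(0.4471)(0.1730) = -0.73412,
so c = arccos(-0.73412) = 2.39517 rad.
On the unit sphere the arc length equals the central angle: 2.3952.

2.3952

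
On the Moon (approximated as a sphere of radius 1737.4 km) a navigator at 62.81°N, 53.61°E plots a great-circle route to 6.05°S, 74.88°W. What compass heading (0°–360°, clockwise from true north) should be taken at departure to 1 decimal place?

302.8°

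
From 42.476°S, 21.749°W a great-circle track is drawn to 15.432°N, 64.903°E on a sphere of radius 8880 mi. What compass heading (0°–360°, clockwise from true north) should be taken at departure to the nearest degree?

Δλ = 86.652° = 1.5124 rad.
y = sin Δλ · cos φ₂ = (0.9983)(0.9639) = 0.9623
x = cos φ₁ sin φ₂ − sin φ₁ cos φ₂ cos Δλ = (0.7376)(0.2661) − (-0.6753)(0.9639)(0.0584) = 0.2343
θ = atan2(y, x) = 76.32°, so the bearing is 76°.

76°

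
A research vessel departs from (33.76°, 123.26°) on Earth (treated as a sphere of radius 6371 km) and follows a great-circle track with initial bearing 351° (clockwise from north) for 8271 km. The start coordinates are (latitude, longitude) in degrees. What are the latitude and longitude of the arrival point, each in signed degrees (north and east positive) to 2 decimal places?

70.12°, -30.44°

Angular distance δ = d/R = 8271/6371 = 1.29823 rad; initial bearing θ = 6.1261 rad.
sin φ₂ = sin φ₁ cos δ + cos φ₁ sin δ cos θ = (0.5557)(0.2692) + (0.8314)(0.9631)(0.9877) = 0.9404, so φ₂ = 70.12°.
Δλ = atan2(sin θ sin δ cos φ₁, cos δ − sin φ₁ sin φ₂) = atan2(-0.1253, -0.2534) = -153.697°.
λ₂ = 123.260° − 153.697° = -30.44°.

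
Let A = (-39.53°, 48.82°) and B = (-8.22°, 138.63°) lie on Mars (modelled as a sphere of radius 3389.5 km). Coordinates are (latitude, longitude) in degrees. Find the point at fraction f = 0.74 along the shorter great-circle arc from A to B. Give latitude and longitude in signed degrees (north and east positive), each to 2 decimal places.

-21.53°, 120.45°

Central angle δ = 1.4771 rad. Interpolating on the sphere with fraction f = 0.74:
P = [sin((1−f)δ)·A + sin(fδ)·B] / sin δ = 0.3763·A + 0.8920·B in Cartesian coordinates,
giving P = (-0.4714, 0.8019, -0.3671), i.e. latitude -21.53°, longitude 120.45°.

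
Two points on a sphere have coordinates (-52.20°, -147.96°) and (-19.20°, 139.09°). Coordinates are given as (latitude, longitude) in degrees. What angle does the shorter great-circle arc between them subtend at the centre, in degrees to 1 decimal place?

64.6°

In radians: φ₁ = -0.9111, φ₂ = -0.3351, Δλ = -72.950° = -1.2732 rad.
Haversine: a = sin²(Δφ/2) + cos φ₁ cos φ₂ sin²(Δλ/2) = 0.0807 + (0.6129)(0.9444)(0.3534) = 0.28522.
Central angle c = 2·arcsin(√a) = 1.12678 rad.
So the angular separation is 64.6°.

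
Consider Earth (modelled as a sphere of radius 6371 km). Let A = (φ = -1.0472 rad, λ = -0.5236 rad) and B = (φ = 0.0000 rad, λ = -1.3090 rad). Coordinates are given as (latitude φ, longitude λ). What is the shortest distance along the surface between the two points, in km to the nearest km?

Let φ₁ = -1.0472 rad, φ₂ = 0.0000 rad, and Δλ = -0.7854 rad.
Haversine: a = sin²(Δφ/2) + cos φ₁ cos φ₂ sin²(Δλ/2) = 0.2500 + (0.5000)(1.0000)(0.1464) = 0.32322.
Central angle c = 2·arcsin(√a) = 1.20943 rad.
Distance = R·c = 6371 × 1.2094 ≈ 7705 km.

7705 km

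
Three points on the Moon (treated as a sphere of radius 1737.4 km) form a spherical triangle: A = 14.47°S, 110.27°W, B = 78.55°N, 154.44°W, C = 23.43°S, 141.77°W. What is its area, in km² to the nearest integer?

1891531 km²

Side lengths (central angles): a = 1.7844, b = 0.5416, c = 1.6780 rad; semiperimeter s = 2.0020.
By l'Huilier's theorem, tan(E/4) = √[tan(s/2) tan((s−a)/2) tan((s−b)/2) tan((s−c)/2)], giving spherical excess E = 0.6266 rad.
Area = E·R² = 0.6266 × (1737.4)² ≈ 1891531 km².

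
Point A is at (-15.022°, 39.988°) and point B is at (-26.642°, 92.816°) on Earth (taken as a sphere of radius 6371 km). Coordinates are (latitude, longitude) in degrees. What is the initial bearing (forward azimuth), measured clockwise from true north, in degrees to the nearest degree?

With φ₁ = -0.2622, φ₂ = -0.4650, Δλ = 0.9220 rad, the forward-azimuth formula gives
θ = atan2( sin Δλ cos φ₂ , cos φ₁ sin φ₂ − sin φ₁ cos φ₂ cos Δλ ) = atan2(0.7122, -0.2931) = 112.37°.
So the initial bearing is 112°.

112°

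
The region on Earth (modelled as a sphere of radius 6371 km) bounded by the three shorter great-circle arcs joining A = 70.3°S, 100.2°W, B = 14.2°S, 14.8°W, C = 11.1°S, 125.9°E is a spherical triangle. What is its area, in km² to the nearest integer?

74993759 km²

Side lengths (central angles): a = 2.3308, b = 1.6189, c = 1.3107 rad; semiperimeter s = 2.6302.
By l'Huilier's theorem, tan(E/4) = √[tan(s/2) tan((s−a)/2) tan((s−b)/2) tan((s−c)/2)], giving spherical excess E = 1.8476 rad.
Area = E·R² = 1.8476 × (6371)² ≈ 74993759 km².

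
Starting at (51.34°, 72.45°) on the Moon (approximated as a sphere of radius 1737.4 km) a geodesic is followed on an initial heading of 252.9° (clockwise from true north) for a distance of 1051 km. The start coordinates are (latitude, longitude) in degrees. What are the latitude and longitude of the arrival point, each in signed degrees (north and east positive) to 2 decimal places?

32.54°, 32.30°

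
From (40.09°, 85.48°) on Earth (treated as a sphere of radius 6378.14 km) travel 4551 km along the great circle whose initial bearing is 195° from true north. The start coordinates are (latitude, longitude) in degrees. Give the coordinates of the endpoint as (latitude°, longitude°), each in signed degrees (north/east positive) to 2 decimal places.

Angular distance δ = d/R = 4551/6378.14 = 0.71353 rad; initial bearing θ = 3.4034 rad.
sin φ₂ = sin φ₁ cos δ + cos φ₁ sin δ cos θ = (0.6440)(0.7561) + (0.7650)(0.6545)(-0.9659) = 0.0032, so φ₂ = 0.19°.
Δλ = atan2(sin θ sin δ cos φ₁, cos δ − sin φ₁ sin φ₂) = atan2(-0.1296, 0.7540) = -9.753°.
λ₂ = 85.480° − 9.753° = 75.73°.

0.19°, 75.73°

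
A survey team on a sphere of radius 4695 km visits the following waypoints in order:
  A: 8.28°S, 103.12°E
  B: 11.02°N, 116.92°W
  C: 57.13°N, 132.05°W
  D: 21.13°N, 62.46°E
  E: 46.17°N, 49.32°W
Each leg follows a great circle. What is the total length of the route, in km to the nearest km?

30946 km

Leg A→B: central angle 2.4515 rad, distance 11509.7 km.
Leg B→C: central angle 0.8301 rad, distance 3897.3 km.
Leg C→D: central angle 1.7592 rad, distance 8259.6 km.
Leg D→E: central angle 1.5504 rad, distance 7279.2 km.
Total: 11509.7 + 3897.3 + 8259.6 + 7279.2 ≈ 30946 km.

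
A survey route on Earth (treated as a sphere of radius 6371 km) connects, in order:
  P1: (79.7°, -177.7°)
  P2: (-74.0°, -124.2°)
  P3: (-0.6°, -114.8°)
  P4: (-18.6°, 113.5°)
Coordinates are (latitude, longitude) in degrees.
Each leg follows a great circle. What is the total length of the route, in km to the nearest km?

39905 km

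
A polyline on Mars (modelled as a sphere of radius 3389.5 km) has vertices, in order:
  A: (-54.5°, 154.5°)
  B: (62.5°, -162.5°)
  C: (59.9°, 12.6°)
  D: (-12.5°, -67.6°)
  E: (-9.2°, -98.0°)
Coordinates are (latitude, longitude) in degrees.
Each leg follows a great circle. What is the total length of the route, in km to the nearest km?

Leg A→B: central angle 2.1247 rad, distance 7201.7 km.
Leg B→C: central angle 1.0043 rad, distance 3404.1 km.
Leg C→D: central angle 1.6749 rad, distance 5677.1 km.
Leg D→E: central angle 0.5240 rad, distance 1776.0 km.
Total: 7201.7 + 3404.1 + 5677.1 + 1776.0 ≈ 18059 km.

18059 km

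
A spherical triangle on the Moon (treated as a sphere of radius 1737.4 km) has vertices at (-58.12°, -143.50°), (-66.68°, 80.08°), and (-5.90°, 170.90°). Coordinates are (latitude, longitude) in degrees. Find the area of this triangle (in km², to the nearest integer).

1791691 km²

Side lengths (central angles): a = 1.4819, b = 1.0986, c = 0.8914 rad; semiperimeter s = 1.7360.
By l'Huilier's theorem, tan(E/4) = √[tan(s/2) tan((s−a)/2) tan((s−b)/2) tan((s−c)/2)], giving spherical excess E = 0.5936 rad.
Area = E·R² = 0.5936 × (1737.4)² ≈ 1791691 km².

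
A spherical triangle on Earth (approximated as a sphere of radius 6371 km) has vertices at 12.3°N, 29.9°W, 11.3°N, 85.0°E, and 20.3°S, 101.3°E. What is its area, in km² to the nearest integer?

37118920 km²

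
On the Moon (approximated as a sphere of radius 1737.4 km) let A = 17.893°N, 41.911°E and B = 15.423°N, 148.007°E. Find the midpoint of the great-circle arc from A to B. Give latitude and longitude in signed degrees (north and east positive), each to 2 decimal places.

Central angle δ = 1.7443 rad. Interpolating on the sphere with fraction f = 0.5:
P = [sin((1−f)δ)·A + sin(fδ)·B] / sin δ = 0.7774·A + 0.7774·B in Cartesian coordinates,
giving P = (-0.0850, 0.8912, 0.4456), i.e. latitude 26.46°, longitude 95.45°.

26.46°, 95.45°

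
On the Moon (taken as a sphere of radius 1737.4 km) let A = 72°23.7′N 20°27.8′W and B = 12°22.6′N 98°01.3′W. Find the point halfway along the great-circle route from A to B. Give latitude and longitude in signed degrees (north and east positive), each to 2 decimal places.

The central angle between A and B is δ = 1.2995 rad.
With f = 0.5, the slerp weights are sin((1−f)δ)/sin δ = 0.6280 and sin(fδ)/sin δ = 0.6280.
Weighted sum of the unit vectors: (0.6280)·(0.2834,-0.1057,0.9532) + (0.6280)·(-0.1363,-0.9672,0.2143) = (0.0924, -0.6738, 0.7331).
Converting back: φ = atan2(z, √(x²+y²)) = 47.15°, λ = atan2(y, x) = -82.20°.

47.15°, -82.20°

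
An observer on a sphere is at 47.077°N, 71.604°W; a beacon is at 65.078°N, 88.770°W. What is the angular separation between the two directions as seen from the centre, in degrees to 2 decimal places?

In radians: φ₁ = 0.8216, φ₂ = 1.1358, Δλ = -17.166° = -0.2996 rad.
cos c = sin φ₁ sin φ₂ + cos φ₁ cos φ₂ cos Δλ = (0.7323)(0.9069) + (0.6810)(0.4214)(0.9555) = 0.93827,
so c = arccos(0.93827) = 0.35321 rad.
So the angular separation is 20.24°.

20.24°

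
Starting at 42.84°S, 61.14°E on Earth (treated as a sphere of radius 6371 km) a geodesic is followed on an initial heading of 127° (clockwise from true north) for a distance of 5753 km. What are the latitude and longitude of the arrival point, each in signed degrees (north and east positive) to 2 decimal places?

-50.14°, 139.19°

Angular distance δ = d/R = 5753/6371 = 0.90300 rad; initial bearing θ = 2.2166 rad.
sin φ₂ = sin φ₁ cos δ + cos φ₁ sin δ cos θ = (-0.6800)(0.6193) + (0.7333)(0.7852)(-0.6018) = -0.7676, so φ₂ = -50.14°.
Δλ = atan2(sin θ sin δ cos φ₁, cos δ − sin φ₁ sin φ₂) = atan2(0.4598, 0.0974) = 78.045°.
λ₂ = 61.140° + 78.045° = 139.19°.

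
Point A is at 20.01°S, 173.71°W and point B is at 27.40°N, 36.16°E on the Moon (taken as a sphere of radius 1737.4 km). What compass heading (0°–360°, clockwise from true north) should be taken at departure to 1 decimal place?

Δλ = -150.130° = -2.6203 rad.
y = sin Δλ · cos φ₂ = (-0.4980)(0.8878) = -0.4422
x = cos φ₁ sin φ₂ − sin φ₁ cos φ₂ cos Δλ = (0.9396)(0.4602) − (-0.3422)(0.8878)(-0.8672) = 0.1690
θ = atan2(y, x) = -69.08°; adding 360° gives 290.9°.

290.9°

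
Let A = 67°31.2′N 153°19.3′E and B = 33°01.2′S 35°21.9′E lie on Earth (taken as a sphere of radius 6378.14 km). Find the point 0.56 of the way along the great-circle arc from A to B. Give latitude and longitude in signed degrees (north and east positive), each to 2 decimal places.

19.94°, 58.99°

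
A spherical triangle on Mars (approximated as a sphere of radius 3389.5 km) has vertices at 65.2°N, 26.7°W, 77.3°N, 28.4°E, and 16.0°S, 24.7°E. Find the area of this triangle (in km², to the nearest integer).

4114945 km²

Side lengths (central angles): a = 1.6288, b = 1.5695, c = 0.3530 rad; semiperimeter s = 1.7757.
By l'Huilier's theorem, tan(E/4) = √[tan(s/2) tan((s−a)/2) tan((s−b)/2) tan((s−c)/2)], giving spherical excess E = 0.3582 rad.
Area = E·R² = 0.3582 × (3389.5)² ≈ 4114945 km².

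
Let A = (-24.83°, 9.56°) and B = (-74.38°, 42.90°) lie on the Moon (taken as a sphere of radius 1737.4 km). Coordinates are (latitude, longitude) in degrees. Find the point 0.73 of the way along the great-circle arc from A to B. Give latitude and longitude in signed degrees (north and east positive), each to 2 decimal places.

-61.94°, 23.79°

The central angle between A and B is δ = 0.9165 rad.
With f = 0.73, the slerp weights are sin((1−f)δ)/sin δ = 0.3087 and sin(fδ)/sin δ = 0.7817.
Weighted sum of the unit vectors: (0.3087)·(0.8950,0.1507,-0.4199) + (0.7817)·(0.1972,0.1833,-0.9631) = (0.4304, 0.1898, -0.8824).
Converting back: φ = atan2(z, √(x²+y²)) = -61.94°, λ = atan2(y, x) = 23.79°.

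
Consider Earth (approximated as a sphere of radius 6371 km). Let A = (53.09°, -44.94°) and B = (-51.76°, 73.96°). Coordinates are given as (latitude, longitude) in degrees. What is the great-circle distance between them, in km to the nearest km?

Let φ₁ = 0.9266 rad, φ₂ = -0.9034 rad, and Δλ = 2.0752 rad.
cos c = sin φ₁ sin φ₂ + cos φ₁ cos φ₂ cos Δλ = (0.7996)(-0.7854) + (0.6006)(0.6190)(-0.4833) = -0.80766,
so c = arccos(-0.80766) = 2.51096 rad.
Distance = R·c = 6371 × 2.5110 ≈ 15997 km.

15997 km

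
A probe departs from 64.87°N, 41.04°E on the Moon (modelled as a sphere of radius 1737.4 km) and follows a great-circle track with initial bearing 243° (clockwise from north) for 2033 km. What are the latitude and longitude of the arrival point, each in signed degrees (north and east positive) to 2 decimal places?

Angular distance δ = d/R = 2033/1737.4 = 1.17014 rad; initial bearing θ = 4.2412 rad.
sin φ₂ = sin φ₁ cos δ + cos φ₁ sin δ cos θ = (0.9053)(0.3900) + (0.4247)(0.9208)(-0.4540) = 0.1756, so φ₂ = 10.11°.
Δλ = atan2(sin θ sin δ cos φ₁, cos δ − sin φ₁ sin φ₂) = atan2(-0.3484, 0.2311) = -56.448°.
λ₂ = 41.040° − 56.448° = -15.41°.

10.11°, -15.41°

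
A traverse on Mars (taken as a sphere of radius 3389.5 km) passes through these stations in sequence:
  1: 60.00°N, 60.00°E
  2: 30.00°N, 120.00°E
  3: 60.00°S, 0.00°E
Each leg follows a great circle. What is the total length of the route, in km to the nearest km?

Leg 1→2: central angle 0.8638 rad, distance 2928.0 km.
Leg 2→3: central angle 2.2777 rad, distance 7720.4 km.
Total: 2928.0 + 7720.4 ≈ 10648 km.

10648 km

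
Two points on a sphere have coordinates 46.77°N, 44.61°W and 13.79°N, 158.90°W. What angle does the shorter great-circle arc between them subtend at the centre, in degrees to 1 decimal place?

In radians: φ₁ = 0.8163, φ₂ = 0.2407, Δλ = -114.290° = -1.9947 rad.
Haversine: a = sin²(Δφ/2) + cos φ₁ cos φ₂ sin²(Δλ/2) = 0.0806 + (0.6849)(0.9712)(0.7057) = 0.54998.
Central angle c = 2·arcsin(√a) = 1.67092 rad.
So the angular separation is 95.7°.

95.7°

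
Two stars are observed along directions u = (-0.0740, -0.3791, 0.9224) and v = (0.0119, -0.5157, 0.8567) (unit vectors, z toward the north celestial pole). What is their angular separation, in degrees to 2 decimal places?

u·v = 0.9848; |u| = 1.0000, |v| = 1.0000.
cos θ = (u·v)/(|u||v|) = 0.9848, so θ = 10.00°.

10.00°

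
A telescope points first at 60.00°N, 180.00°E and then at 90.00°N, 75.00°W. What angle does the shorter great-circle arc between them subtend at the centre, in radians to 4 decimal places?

0.5236 rad

In radians: φ₁ = 1.0472, φ₂ = 1.5708, Δλ = 105.000° = 1.8326 rad.
Haversine: a = sin²(Δφ/2) + cos φ₁ cos φ₂ sin²(Δλ/2) = 0.0670 + (0.5000)(0.0000)(0.6294) = 0.06699.
Central angle c = 2·arcsin(√a) = 0.52360 rad.
So the angular separation is 0.5236 rad.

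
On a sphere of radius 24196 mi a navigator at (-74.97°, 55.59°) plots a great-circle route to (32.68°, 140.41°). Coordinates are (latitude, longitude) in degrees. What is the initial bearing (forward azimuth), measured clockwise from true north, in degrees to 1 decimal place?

Δλ = 84.820° = 1.4804 rad.
y = sin Δλ · cos φ₂ = (0.9959)(0.8417) = 0.8383
x = cos φ₁ sin φ₂ − sin φ₁ cos φ₂ cos Δλ = (0.2593)(0.5399) − (-0.9658)(0.8417)(0.0903) = 0.2134
θ = atan2(y, x) = 75.72°, so the bearing is 75.7°.

75.7°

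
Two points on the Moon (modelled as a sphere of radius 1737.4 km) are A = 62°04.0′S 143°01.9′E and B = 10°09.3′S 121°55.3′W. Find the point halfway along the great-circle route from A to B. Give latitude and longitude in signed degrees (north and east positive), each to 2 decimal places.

-45.20°, -148.25°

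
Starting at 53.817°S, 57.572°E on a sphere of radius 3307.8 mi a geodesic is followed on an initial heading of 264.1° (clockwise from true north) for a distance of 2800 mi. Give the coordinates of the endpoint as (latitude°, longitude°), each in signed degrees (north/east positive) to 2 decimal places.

-35.47°, -8.60°

Angular distance δ = d/R = 2800/3307.8 = 0.84648 rad; initial bearing θ = 4.6094 rad.
sin φ₂ = sin φ₁ cos δ + cos φ₁ sin δ cos θ = (-0.8071)(0.6626) + (0.5904)(0.7490)(-0.1028) = -0.5803, so φ₂ = -35.47°.
Δλ = atan2(sin θ sin δ cos φ₁, cos δ − sin φ₁ sin φ₂) = atan2(-0.4398, 0.1943) = -66.170°.
λ₂ = 57.572° − 66.170° = -8.60°.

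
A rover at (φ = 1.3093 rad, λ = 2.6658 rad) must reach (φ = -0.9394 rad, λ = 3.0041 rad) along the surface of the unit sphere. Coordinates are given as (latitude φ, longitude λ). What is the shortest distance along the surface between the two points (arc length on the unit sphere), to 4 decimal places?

In radians: φ₁ = 1.3093, φ₂ = -0.9394, Δλ = 19.383° = 0.3383 rad.
Haversine: a = sin²(Δφ/2) + cos φ₁ cos φ₂ sin²(Δλ/2) = 0.8136 + (0.2585)(0.5903)(0.0283) = 0.81791.
Central angle c = 2·arcsin(√a) = 2.25986 rad.
On the unit sphere the arc length equals the central angle: 2.2599.

2.2599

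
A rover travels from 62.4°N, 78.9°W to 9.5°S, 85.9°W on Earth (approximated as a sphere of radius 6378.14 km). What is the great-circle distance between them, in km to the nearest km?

In radians: φ₁ = 1.0891, φ₂ = -0.1658, Δλ = -7.000° = -0.1222 rad.
cos c = sin φ₁ sin φ₂ + cos φ₁ cos φ₂ cos Δλ = (0.8862)(-0.1650) + (0.4633)(0.9863)(0.9925) = 0.30727,
so c = arccos(0.30727) = 1.25847 rad.
Distance = R·c = 6378.14 × 1.2585 ≈ 8027 km.

8027 km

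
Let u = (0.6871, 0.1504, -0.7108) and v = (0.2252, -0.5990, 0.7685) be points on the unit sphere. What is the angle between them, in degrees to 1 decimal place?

u·v = -0.4816; |u| = 1.0000, |v| = 1.0001.
cos θ = (u·v)/(|u||v|) = -0.4816, so θ = 118.8°.

118.8°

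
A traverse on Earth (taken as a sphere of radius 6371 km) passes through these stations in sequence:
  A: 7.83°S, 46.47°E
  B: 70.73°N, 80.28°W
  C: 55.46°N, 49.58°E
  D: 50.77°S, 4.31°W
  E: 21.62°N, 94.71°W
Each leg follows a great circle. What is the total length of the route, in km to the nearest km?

42242 km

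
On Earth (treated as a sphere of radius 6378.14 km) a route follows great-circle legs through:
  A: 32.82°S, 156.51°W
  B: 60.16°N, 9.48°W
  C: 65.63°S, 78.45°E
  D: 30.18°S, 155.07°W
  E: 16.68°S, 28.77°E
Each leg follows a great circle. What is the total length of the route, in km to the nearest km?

Leg A→B: central angle 2.5339 rad, distance 16161.4 km.
Leg B→C: central angle 2.4698 rad, distance 15752.8 km.
Leg C→D: central angle 1.3224 rad, distance 8434.4 km.
Leg D→E: central angle 2.3212 rad, distance 14804.9 km.
Total: 16161.4 + 15752.8 + 8434.4 + 14804.9 ≈ 55154 km.

55154 km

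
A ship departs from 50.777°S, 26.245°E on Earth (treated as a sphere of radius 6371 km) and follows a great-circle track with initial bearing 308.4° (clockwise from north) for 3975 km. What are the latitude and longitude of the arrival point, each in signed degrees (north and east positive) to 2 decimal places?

Angular distance δ = d/R = 3975/6371 = 0.62392 rad; initial bearing θ = 5.3826 rad.
sin φ₂ = sin φ₁ cos δ + cos φ₁ sin δ cos θ = (-0.7747)(0.8116) + (0.6323)(0.5842)(0.6211) = -0.3993, so φ₂ = -23.53°.
Δλ = atan2(sin θ sin δ cos φ₁, cos δ − sin φ₁ sin φ₂) = atan2(-0.2895, 0.5023) = -29.959°.
λ₂ = 26.245° − 29.959° = -3.71°.

-23.53°, -3.71°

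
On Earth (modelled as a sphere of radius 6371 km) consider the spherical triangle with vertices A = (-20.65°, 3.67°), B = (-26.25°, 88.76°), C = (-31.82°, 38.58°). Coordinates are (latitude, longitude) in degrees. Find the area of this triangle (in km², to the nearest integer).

Side lengths (central angles): a = 0.7652, b = 0.5772, c = 1.3410 rad; semiperimeter s = 1.3417.
By l'Huilier's theorem, tan(E/4) = √[tan(s/2) tan((s−a)/2) tan((s−b)/2) tan((s−c)/2)], giving spherical excess E = 0.0238 rad.
Area = E·R² = 0.0238 × (6371)² ≈ 966890 km².

966890 km²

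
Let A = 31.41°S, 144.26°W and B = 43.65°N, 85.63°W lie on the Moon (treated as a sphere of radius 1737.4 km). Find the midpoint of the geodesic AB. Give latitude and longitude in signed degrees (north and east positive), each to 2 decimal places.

7.00°, -117.59°

The central angle between A and B is δ = 1.6091 rad.
With f = 0.5, the slerp weights are sin((1−f)δ)/sin δ = 0.7210 and sin(fδ)/sin δ = 0.7210.
Weighted sum of the unit vectors: (0.7210)·(-0.6927,-0.4985,-0.5212) + (0.7210)·(0.0551,-0.7215,0.6903) = (-0.4597, -0.8796, 0.1219).
Converting back: φ = atan2(z, √(x²+y²)) = 7.00°, λ = atan2(y, x) = -117.59°.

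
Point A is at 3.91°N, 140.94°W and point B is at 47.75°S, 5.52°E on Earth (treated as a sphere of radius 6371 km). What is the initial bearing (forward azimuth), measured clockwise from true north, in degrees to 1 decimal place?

152.1°

Δλ = 146.460° = 2.5562 rad.
y = sin Δλ · cos φ₂ = (0.5525)(0.6724) = 0.3715
x = cos φ₁ sin φ₂ − sin φ₁ cos φ₂ cos Δλ = (0.9977)(-0.7402) − (0.0682)(0.6724)(-0.8335) = -0.7003
θ = atan2(y, x) = 152.05°, so the bearing is 152.1°.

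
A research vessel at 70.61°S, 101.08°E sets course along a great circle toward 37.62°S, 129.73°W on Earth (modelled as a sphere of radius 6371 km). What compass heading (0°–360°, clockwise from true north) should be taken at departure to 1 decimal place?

With φ₁ = -1.2324, φ₂ = -0.6566, Δλ = 2.2548 rad, the forward-azimuth formula gives
θ = atan2( sin Δλ cos φ₂ , cos φ₁ sin φ₂ − sin φ₁ cos φ₂ cos Δλ ) = atan2(0.6139, -0.6748) = 137.70°.
So the initial bearing is 137.7°.

137.7°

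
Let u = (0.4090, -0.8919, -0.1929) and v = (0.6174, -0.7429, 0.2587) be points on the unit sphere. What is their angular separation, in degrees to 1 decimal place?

30.1°

u·v = 0.8652; |u| = 1.0000, |v| = 1.0000.
cos θ = (u·v)/(|u||v|) = 0.8652, so θ = 30.1°.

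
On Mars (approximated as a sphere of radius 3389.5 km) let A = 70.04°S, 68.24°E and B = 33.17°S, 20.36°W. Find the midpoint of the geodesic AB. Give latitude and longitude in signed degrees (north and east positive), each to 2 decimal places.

Central angle δ = 1.0225 rad. Interpolating on the sphere with fraction f = 0.5:
P = [sin((1−f)δ)·A + sin(fδ)·B] / sin δ = 0.5733·A + 0.5733·B in Cartesian coordinates,
giving P = (0.5225, 0.0148, -0.8525), i.e. latitude -58.49°, longitude 1.62°.

-58.49°, 1.62°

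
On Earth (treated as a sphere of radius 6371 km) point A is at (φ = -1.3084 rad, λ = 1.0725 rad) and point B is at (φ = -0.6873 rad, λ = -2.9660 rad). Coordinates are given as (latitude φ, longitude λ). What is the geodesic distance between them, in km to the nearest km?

6762 km

In radians: φ₁ = -1.3084, φ₂ = -0.6873, Δλ = 128.611° = 2.2447 rad.
Haversine: a = sin²(Δφ/2) + cos φ₁ cos φ₂ sin²(Δλ/2) = 0.0934 + (0.2594)(0.7730)(0.8120) = 0.25619.
Central angle c = 2·arcsin(√a) = 1.06144 rad.
Distance = R·c = 6371 × 1.0614 ≈ 6762 km.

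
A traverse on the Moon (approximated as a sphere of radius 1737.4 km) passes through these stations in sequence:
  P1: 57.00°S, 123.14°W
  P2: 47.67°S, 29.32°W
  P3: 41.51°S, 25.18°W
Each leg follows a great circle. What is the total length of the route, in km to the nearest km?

1828 km

Leg P1→P2: central angle 0.9328 rad, distance 1620.7 km.
Leg P2→P3: central angle 0.1191 rad, distance 207.0 km.
Total: 1620.7 + 207.0 ≈ 1828 km.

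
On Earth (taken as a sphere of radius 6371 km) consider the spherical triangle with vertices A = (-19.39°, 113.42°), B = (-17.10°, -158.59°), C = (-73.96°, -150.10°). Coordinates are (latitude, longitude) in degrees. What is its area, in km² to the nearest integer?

Side lengths (central angles): a = 0.9958, b = 1.2769, c = 1.4412 rad; semiperimeter s = 1.8570.
By l'Huilier's theorem, tan(E/4) = √[tan(s/2) tan((s−a)/2) tan((s−b)/2) tan((s−c)/2)], giving spherical excess E = 0.7765 rad.
Area = E·R² = 0.7765 × (6371)² ≈ 31517253 km².

31517253 km²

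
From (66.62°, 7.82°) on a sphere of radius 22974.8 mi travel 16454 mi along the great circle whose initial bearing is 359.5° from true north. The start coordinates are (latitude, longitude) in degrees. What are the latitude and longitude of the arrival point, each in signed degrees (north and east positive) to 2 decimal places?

72.34°, -171.10°

Angular distance δ = d/R = 16454/22974.8 = 0.71618 rad; initial bearing θ = 6.2745 rad.
sin φ₂ = sin φ₁ cos δ + cos φ₁ sin δ cos θ = (0.9179)(0.7543) + (0.3968)(0.6565)(1.0000) = 0.9529, so φ₂ = 72.34°.
Δλ = atan2(sin θ sin δ cos φ₁, cos δ − sin φ₁ sin φ₂) = atan2(-0.0023, -0.1203) = -178.918°.
λ₂ = 7.820° − 178.918° = -171.10°.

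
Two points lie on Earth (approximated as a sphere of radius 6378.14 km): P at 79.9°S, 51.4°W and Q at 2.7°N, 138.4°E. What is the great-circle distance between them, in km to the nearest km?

11427 km

With latitudes φ₁ = -79.900°, φ₂ = 2.700° and longitude difference Δλ = -170.200°:
cos c = sin φ₁ sin φ₂ + cos φ₁ cos φ₂ cos Δλ = (-0.9845)(0.0471) + (0.1754)(0.9989)(-0.9854) = -0.21899,
so c = arccos(-0.21899) = 1.79158 rad.
Distance = R·c = 6378.14 × 1.7916 ≈ 11427 km.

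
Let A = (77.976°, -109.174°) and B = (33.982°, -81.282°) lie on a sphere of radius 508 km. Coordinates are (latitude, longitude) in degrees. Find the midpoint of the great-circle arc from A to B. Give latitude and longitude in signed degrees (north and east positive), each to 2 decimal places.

56.48°, -86.78°

Central angle δ = 0.7963 rad. Interpolating on the sphere with fraction f = 0.5:
P = [sin((1−f)δ)·A + sin(fδ)·B] / sin δ = 0.5424·A + 0.5424·B in Cartesian coordinates,
giving P = (0.0311, -0.5513, 0.8337), i.e. latitude 56.48°, longitude -86.78°.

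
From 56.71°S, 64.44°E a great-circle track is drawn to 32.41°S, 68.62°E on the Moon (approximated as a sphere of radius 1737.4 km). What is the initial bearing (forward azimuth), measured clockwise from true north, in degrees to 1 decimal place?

8.5°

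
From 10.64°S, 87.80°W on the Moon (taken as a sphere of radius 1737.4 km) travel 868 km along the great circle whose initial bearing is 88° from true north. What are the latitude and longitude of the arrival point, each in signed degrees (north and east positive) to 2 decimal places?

-8.37°, -58.86°

Angular distance δ = d/R = 868/1737.4 = 0.49960 rad; initial bearing θ = 1.5359 rad.
sin φ₂ = sin φ₁ cos δ + cos φ₁ sin δ cos θ = (-0.1846)(0.8778) + (0.9828)(0.4791)(0.0349) = -0.1456, so φ₂ = -8.37°.
Δλ = atan2(sin θ sin δ cos φ₁, cos δ − sin φ₁ sin φ₂) = atan2(0.4705, 0.8509) = 28.943°.
λ₂ = -87.800° + 28.943° = -58.86°.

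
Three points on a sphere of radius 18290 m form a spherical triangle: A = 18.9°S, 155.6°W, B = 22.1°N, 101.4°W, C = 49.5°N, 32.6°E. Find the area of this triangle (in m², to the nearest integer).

548505728 m²

Side lengths (central angles): a = 1.7031, b = 2.5953, c = 1.1692 rad; semiperimeter s = 2.7338.
By l'Huilier's theorem, tan(E/4) = √[tan(s/2) tan((s−a)/2) tan((s−b)/2) tan((s−c)/2)], giving spherical excess E = 1.6397 rad.
Area = E·R² = 1.6397 × (18290)² ≈ 548505728 m².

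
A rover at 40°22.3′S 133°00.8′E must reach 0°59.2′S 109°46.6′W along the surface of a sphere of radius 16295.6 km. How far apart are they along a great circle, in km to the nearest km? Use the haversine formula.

31201 km

In radians: φ₁ = -0.7046, φ₂ = -0.0172, Δλ = 117.210° = 2.0457 rad.
Haversine: a = sin²(Δφ/2) + cos φ₁ cos φ₂ sin²(Δλ/2) = 0.1136 + (0.7619)(0.9999)(0.7286) = 0.66858.
Central angle c = 2·arcsin(√a) = 1.91469 rad.
Distance = R·c = 16295.6 × 1.9147 ≈ 31201 km.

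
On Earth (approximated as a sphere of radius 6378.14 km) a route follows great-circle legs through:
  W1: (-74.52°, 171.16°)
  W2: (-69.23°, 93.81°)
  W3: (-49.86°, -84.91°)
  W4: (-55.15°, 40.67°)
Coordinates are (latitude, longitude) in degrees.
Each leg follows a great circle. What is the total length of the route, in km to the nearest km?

Leg W1→W2: central angle 0.3980 rad, distance 2538.8 km.
Leg W2→W3: central angle 1.0630 rad, distance 6780.1 km.
Leg W3→W4: central angle 1.1450 rad, distance 7303.1 km.
Total: 2538.8 + 6780.1 + 7303.1 ≈ 16622 km.

16622 km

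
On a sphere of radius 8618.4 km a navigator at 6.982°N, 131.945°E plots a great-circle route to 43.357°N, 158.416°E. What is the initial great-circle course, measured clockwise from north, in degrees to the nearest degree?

Δλ = 26.471° = 0.4620 rad.
y = sin Δλ · cos φ₂ = (0.4457)(0.7271) = 0.3241
x = cos φ₁ sin φ₂ − sin φ₁ cos φ₂ cos Δλ = (0.9926)(0.6865) − (0.1216)(0.7271)(0.8952) = 0.6023
θ = atan2(y, x) = 28.28°, so the bearing is 28°.

28°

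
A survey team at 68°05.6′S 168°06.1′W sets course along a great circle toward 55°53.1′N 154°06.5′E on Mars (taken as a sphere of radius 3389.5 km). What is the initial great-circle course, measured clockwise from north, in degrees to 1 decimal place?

Δλ = -37.790° = -0.6596 rad.
y = sin Δλ · cos φ₂ = (-0.6128)(0.5609) = -0.3437
x = cos φ₁ sin φ₂ − sin φ₁ cos φ₂ cos Δλ = (0.3731)(0.8279) − (-0.9278)(0.5609)(0.7903) = 0.7201
θ = atan2(y, x) = -25.51°; adding 360° gives 334.5°.

334.5°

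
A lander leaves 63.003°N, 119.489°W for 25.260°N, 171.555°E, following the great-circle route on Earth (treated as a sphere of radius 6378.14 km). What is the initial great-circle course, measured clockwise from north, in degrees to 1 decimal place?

With φ₁ = 1.0996, φ₂ = 0.4409, Δλ = -1.2035 rad, the forward-azimuth formula gives
θ = atan2( sin Δλ cos φ₂ , cos φ₁ sin φ₂ − sin φ₁ cos φ₂ cos Δλ ) = atan2(-0.8441, -0.0957) = -96.47°.
Adding 360° brings this into [0°, 360°): 263.5°.

263.5°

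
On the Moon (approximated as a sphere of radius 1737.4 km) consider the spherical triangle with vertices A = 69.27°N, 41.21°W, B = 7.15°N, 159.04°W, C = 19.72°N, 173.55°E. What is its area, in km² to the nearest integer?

1530452 km²

Side lengths (central angles): a = 0.5132, b = 1.5289, c = 1.6184 rad; semiperimeter s = 1.8303.
By l'Huilier's theorem, tan(E/4) = √[tan(s/2) tan((s−a)/2) tan((s−b)/2) tan((s−c)/2)], giving spherical excess E = 0.5070 rad.
Area = E·R² = 0.5070 × (1737.4)² ≈ 1530452 km².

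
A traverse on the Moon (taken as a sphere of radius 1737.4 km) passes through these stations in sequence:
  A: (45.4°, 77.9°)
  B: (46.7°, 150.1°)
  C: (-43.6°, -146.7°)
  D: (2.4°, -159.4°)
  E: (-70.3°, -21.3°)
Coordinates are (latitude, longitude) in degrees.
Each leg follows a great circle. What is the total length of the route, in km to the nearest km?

Leg A→B: central angle 0.8428 rad, distance 1464.2 km.
Leg B→C: central angle 1.8525 rad, distance 3218.5 km.
Leg C→D: central angle 0.8272 rad, distance 1437.1 km.
Leg D→E: central angle 1.8651 rad, distance 3240.5 km.
Total: 1464.2 + 3218.5 + 1437.1 + 3240.5 ≈ 9360 km.

9360 km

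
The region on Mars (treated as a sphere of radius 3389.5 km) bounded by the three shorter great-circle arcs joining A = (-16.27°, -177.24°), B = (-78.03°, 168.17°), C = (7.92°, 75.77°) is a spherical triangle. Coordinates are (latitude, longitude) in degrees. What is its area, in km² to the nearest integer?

Side lengths (central angles): a = 1.7147, b = 1.8928, c = 1.0852 rad; semiperimeter s = 2.3463.
By l'Huilier's theorem, tan(E/4) = √[tan(s/2) tan((s−a)/2) tan((s−b)/2) tan((s−c)/2)], giving spherical excess E = 1.3893 rad.
Area = E·R² = 1.3893 × (3389.5)² ≈ 15961109 km².

15961109 km²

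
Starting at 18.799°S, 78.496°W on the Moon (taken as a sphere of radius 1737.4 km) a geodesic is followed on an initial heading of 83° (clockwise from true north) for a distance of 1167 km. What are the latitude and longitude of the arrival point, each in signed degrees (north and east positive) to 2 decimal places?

Angular distance δ = d/R = 1167/1737.4 = 0.67169 rad; initial bearing θ = 1.4486 rad.
sin φ₂ = sin φ₁ cos δ + cos φ₁ sin δ cos θ = (-0.3222)(0.7828) + (0.9467)(0.6223)(0.1219) = -0.1805, so φ₂ = -10.40°.
Δλ = atan2(sin θ sin δ cos φ₁, cos δ − sin φ₁ sin φ₂) = atan2(0.5847, 0.7246) = 38.901°.
λ₂ = -78.496° + 38.901° = -39.59°.

-10.40°, -39.59°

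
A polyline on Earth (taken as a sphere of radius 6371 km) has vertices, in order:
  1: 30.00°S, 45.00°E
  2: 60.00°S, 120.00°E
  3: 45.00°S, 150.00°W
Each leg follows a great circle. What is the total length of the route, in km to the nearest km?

Leg 1→2: central angle 0.9943 rad, distance 6334.7 km.
Leg 2→3: central angle 0.9117 rad, distance 5808.7 km.
Total: 6334.7 + 5808.7 ≈ 12143 km.

12143 km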